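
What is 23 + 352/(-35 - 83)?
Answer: 1181/59 ≈ 20.017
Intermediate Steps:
23 + 352/(-35 - 83) = 23 + 352/(-118) = 23 + 352*(-1/118) = 23 - 176/59 = 1181/59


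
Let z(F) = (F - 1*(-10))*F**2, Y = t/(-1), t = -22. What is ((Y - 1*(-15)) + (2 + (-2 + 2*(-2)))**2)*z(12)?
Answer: 167904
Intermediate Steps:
Y = 22 (Y = -22/(-1) = -22*(-1) = 22)
z(F) = F**2*(10 + F) (z(F) = (F + 10)*F**2 = (10 + F)*F**2 = F**2*(10 + F))
((Y - 1*(-15)) + (2 + (-2 + 2*(-2)))**2)*z(12) = ((22 - 1*(-15)) + (2 + (-2 + 2*(-2)))**2)*(12**2*(10 + 12)) = ((22 + 15) + (2 + (-2 - 4))**2)*(144*22) = (37 + (2 - 6)**2)*3168 = (37 + (-4)**2)*3168 = (37 + 16)*3168 = 53*3168 = 167904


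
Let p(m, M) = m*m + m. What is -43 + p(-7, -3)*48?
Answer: 1973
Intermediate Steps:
p(m, M) = m + m² (p(m, M) = m² + m = m + m²)
-43 + p(-7, -3)*48 = -43 - 7*(1 - 7)*48 = -43 - 7*(-6)*48 = -43 + 42*48 = -43 + 2016 = 1973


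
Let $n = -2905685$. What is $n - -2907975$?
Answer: $2290$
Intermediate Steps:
$n - -2907975 = -2905685 - -2907975 = -2905685 + 2907975 = 2290$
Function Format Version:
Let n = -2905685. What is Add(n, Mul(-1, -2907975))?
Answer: 2290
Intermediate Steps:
Add(n, Mul(-1, -2907975)) = Add(-2905685, Mul(-1, -2907975)) = Add(-2905685, 2907975) = 2290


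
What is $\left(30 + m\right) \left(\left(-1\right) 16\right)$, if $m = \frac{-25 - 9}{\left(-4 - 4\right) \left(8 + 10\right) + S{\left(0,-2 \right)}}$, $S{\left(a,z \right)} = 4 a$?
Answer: $- \frac{4354}{9} \approx -483.78$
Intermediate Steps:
$m = \frac{17}{72}$ ($m = \frac{-25 - 9}{\left(-4 - 4\right) \left(8 + 10\right) + 4 \cdot 0} = - \frac{34}{\left(-8\right) 18 + 0} = - \frac{34}{-144 + 0} = - \frac{34}{-144} = \left(-34\right) \left(- \frac{1}{144}\right) = \frac{17}{72} \approx 0.23611$)
$\left(30 + m\right) \left(\left(-1\right) 16\right) = \left(30 + \frac{17}{72}\right) \left(\left(-1\right) 16\right) = \frac{2177}{72} \left(-16\right) = - \frac{4354}{9}$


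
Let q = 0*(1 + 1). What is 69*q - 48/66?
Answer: -8/11 ≈ -0.72727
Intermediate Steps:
q = 0 (q = 0*2 = 0)
69*q - 48/66 = 69*0 - 48/66 = 0 - 48*1/66 = 0 - 8/11 = -8/11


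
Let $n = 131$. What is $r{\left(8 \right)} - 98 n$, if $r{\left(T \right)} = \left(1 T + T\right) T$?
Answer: $-12710$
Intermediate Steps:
$r{\left(T \right)} = 2 T^{2}$ ($r{\left(T \right)} = \left(T + T\right) T = 2 T T = 2 T^{2}$)
$r{\left(8 \right)} - 98 n = 2 \cdot 8^{2} - 12838 = 2 \cdot 64 - 12838 = 128 - 12838 = -12710$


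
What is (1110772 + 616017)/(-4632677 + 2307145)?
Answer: -1726789/2325532 ≈ -0.74253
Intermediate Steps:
(1110772 + 616017)/(-4632677 + 2307145) = 1726789/(-2325532) = 1726789*(-1/2325532) = -1726789/2325532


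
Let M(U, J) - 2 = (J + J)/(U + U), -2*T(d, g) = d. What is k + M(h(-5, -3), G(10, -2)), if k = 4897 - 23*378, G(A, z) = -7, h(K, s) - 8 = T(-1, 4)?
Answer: -64529/17 ≈ -3795.8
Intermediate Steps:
T(d, g) = -d/2
h(K, s) = 17/2 (h(K, s) = 8 - 1/2*(-1) = 8 + 1/2 = 17/2)
M(U, J) = 2 + J/U (M(U, J) = 2 + (J + J)/(U + U) = 2 + (2*J)/((2*U)) = 2 + (2*J)*(1/(2*U)) = 2 + J/U)
k = -3797 (k = 4897 - 1*8694 = 4897 - 8694 = -3797)
k + M(h(-5, -3), G(10, -2)) = -3797 + (2 - 7/17/2) = -3797 + (2 - 7*2/17) = -3797 + (2 - 14/17) = -3797 + 20/17 = -64529/17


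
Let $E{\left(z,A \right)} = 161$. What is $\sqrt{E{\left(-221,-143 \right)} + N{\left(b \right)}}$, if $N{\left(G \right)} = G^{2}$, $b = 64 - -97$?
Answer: $9 \sqrt{322} \approx 161.5$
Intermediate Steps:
$b = 161$ ($b = 64 + 97 = 161$)
$\sqrt{E{\left(-221,-143 \right)} + N{\left(b \right)}} = \sqrt{161 + 161^{2}} = \sqrt{161 + 25921} = \sqrt{26082} = 9 \sqrt{322}$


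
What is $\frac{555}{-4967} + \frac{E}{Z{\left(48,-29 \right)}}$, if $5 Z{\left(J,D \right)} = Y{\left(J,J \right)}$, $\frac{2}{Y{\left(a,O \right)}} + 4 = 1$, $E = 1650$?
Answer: $- \frac{61467180}{4967} \approx -12375.0$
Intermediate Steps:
$Y{\left(a,O \right)} = - \frac{2}{3}$ ($Y{\left(a,O \right)} = \frac{2}{-4 + 1} = \frac{2}{-3} = 2 \left(- \frac{1}{3}\right) = - \frac{2}{3}$)
$Z{\left(J,D \right)} = - \frac{2}{15}$ ($Z{\left(J,D \right)} = \frac{1}{5} \left(- \frac{2}{3}\right) = - \frac{2}{15}$)
$\frac{555}{-4967} + \frac{E}{Z{\left(48,-29 \right)}} = \frac{555}{-4967} + \frac{1650}{- \frac{2}{15}} = 555 \left(- \frac{1}{4967}\right) + 1650 \left(- \frac{15}{2}\right) = - \frac{555}{4967} - 12375 = - \frac{61467180}{4967}$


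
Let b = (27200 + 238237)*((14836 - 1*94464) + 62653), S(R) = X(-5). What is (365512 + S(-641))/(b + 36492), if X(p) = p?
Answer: -365507/4505756583 ≈ -8.1120e-5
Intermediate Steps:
S(R) = -5
b = -4505793075 (b = 265437*((14836 - 94464) + 62653) = 265437*(-79628 + 62653) = 265437*(-16975) = -4505793075)
(365512 + S(-641))/(b + 36492) = (365512 - 5)/(-4505793075 + 36492) = 365507/(-4505756583) = 365507*(-1/4505756583) = -365507/4505756583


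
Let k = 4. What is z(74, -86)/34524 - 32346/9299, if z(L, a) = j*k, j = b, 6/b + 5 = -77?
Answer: -3815446421/1096882143 ≈ -3.4784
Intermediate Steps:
b = -3/41 (b = 6/(-5 - 77) = 6/(-82) = 6*(-1/82) = -3/41 ≈ -0.073171)
j = -3/41 ≈ -0.073171
z(L, a) = -12/41 (z(L, a) = -3/41*4 = -12/41)
z(74, -86)/34524 - 32346/9299 = -12/41/34524 - 32346/9299 = -12/41*1/34524 - 32346*1/9299 = -1/117957 - 32346/9299 = -3815446421/1096882143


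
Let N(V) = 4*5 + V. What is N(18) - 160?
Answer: -122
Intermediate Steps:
N(V) = 20 + V
N(18) - 160 = (20 + 18) - 160 = 38 - 160 = -122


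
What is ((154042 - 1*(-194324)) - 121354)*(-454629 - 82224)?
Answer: -121872073236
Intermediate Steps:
((154042 - 1*(-194324)) - 121354)*(-454629 - 82224) = ((154042 + 194324) - 121354)*(-536853) = (348366 - 121354)*(-536853) = 227012*(-536853) = -121872073236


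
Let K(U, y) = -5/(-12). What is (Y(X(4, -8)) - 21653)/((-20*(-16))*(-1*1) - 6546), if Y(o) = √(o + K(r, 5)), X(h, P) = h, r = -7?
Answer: 21653/6866 - √159/41196 ≈ 3.1534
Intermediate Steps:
K(U, y) = 5/12 (K(U, y) = -5*(-1/12) = 5/12)
Y(o) = √(5/12 + o) (Y(o) = √(o + 5/12) = √(5/12 + o))
(Y(X(4, -8)) - 21653)/((-20*(-16))*(-1*1) - 6546) = (√(15 + 36*4)/6 - 21653)/((-20*(-16))*(-1*1) - 6546) = (√(15 + 144)/6 - 21653)/(320*(-1) - 6546) = (√159/6 - 21653)/(-320 - 6546) = (-21653 + √159/6)/(-6866) = (-21653 + √159/6)*(-1/6866) = 21653/6866 - √159/41196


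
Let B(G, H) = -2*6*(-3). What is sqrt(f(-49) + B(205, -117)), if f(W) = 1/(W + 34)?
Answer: 7*sqrt(165)/15 ≈ 5.9944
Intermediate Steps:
f(W) = 1/(34 + W)
B(G, H) = 36 (B(G, H) = -12*(-3) = 36)
sqrt(f(-49) + B(205, -117)) = sqrt(1/(34 - 49) + 36) = sqrt(1/(-15) + 36) = sqrt(-1/15 + 36) = sqrt(539/15) = 7*sqrt(165)/15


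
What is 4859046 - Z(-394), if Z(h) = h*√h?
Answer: 4859046 + 394*I*√394 ≈ 4.859e+6 + 7820.7*I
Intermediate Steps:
Z(h) = h^(3/2)
4859046 - Z(-394) = 4859046 - (-394)^(3/2) = 4859046 - (-394)*I*√394 = 4859046 + 394*I*√394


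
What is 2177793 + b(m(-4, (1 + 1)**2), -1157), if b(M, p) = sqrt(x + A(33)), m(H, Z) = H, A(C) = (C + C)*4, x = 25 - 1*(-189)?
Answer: 2177793 + sqrt(478) ≈ 2.1778e+6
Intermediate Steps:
x = 214 (x = 25 + 189 = 214)
A(C) = 8*C (A(C) = (2*C)*4 = 8*C)
b(M, p) = sqrt(478) (b(M, p) = sqrt(214 + 8*33) = sqrt(214 + 264) = sqrt(478))
2177793 + b(m(-4, (1 + 1)**2), -1157) = 2177793 + sqrt(478)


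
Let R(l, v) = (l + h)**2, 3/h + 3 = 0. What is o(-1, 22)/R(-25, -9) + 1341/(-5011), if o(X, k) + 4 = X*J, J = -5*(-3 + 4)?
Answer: -901505/3387436 ≈ -0.26613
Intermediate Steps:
J = -5 (J = -5*1 = -5)
o(X, k) = -4 - 5*X (o(X, k) = -4 + X*(-5) = -4 - 5*X)
h = -1 (h = 3/(-3 + 0) = 3/(-3) = 3*(-1/3) = -1)
R(l, v) = (-1 + l)**2 (R(l, v) = (l - 1)**2 = (-1 + l)**2)
o(-1, 22)/R(-25, -9) + 1341/(-5011) = (-4 - 5*(-1))/((-1 - 25)**2) + 1341/(-5011) = (-4 + 5)/((-26)**2) + 1341*(-1/5011) = 1/676 - 1341/5011 = -901505/3387436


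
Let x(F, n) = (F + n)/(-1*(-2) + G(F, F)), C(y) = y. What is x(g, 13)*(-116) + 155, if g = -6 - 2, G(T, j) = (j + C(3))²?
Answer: 3605/27 ≈ 133.52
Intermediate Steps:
G(T, j) = (3 + j)² (G(T, j) = (j + 3)² = (3 + j)²)
g = -8
x(F, n) = (F + n)/(2 + (3 + F)²) (x(F, n) = (F + n)/(-1*(-2) + (3 + F)²) = (F + n)/(2 + (3 + F)²))
x(g, 13)*(-116) + 155 = ((-8 + 13)/(2 + (3 - 8)²))*(-116) + 155 = (5/(2 + (-5)²))*(-116) + 155 = (5/(2 + 25))*(-116) + 155 = (5/27)*(-116) + 155 = -580/27 + 155 = 3605/27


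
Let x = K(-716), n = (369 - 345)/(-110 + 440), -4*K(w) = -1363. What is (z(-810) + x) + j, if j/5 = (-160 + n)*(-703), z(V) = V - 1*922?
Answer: 24673137/44 ≈ 5.6075e+5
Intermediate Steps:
K(w) = 1363/4 (K(w) = -1/4*(-1363) = 1363/4)
n = 4/55 (n = 24/330 = 24*(1/330) = 4/55 ≈ 0.072727)
z(V) = -922 + V (z(V) = V - 922 = -922 + V)
j = 6183588/11 (j = 5*((-160 + 4/55)*(-703)) = 5*(-8796/55*(-703)) = 5*(6183588/55) = 6183588/11 ≈ 5.6214e+5)
x = 1363/4 ≈ 340.75
(z(-810) + x) + j = ((-922 - 810) + 1363/4) + 6183588/11 = (-1732 + 1363/4) + 6183588/11 = -5565/4 + 6183588/11 = 24673137/44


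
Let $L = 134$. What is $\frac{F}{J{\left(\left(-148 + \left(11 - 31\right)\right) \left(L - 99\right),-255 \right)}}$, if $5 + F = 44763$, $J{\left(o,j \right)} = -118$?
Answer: $- \frac{22379}{59} \approx -379.31$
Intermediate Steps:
$F = 44758$ ($F = -5 + 44763 = 44758$)
$\frac{F}{J{\left(\left(-148 + \left(11 - 31\right)\right) \left(L - 99\right),-255 \right)}} = \frac{44758}{-118} = 44758 \left(- \frac{1}{118}\right) = - \frac{22379}{59}$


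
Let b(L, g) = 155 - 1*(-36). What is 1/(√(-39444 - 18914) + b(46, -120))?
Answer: 191/94839 - I*√58358/94839 ≈ 0.0020139 - 0.0025472*I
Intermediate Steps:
b(L, g) = 191 (b(L, g) = 155 + 36 = 191)
1/(√(-39444 - 18914) + b(46, -120)) = 1/(√(-39444 - 18914) + 191) = 1/(√(-58358) + 191) = 1/(I*√58358 + 191) = 1/(191 + I*√58358)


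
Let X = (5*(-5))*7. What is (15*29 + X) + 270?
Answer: 530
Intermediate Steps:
X = -175 (X = -25*7 = -175)
(15*29 + X) + 270 = (15*29 - 175) + 270 = (435 - 175) + 270 = 260 + 270 = 530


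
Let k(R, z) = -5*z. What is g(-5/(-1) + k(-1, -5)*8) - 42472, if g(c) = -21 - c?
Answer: -42698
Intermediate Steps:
g(-5/(-1) + k(-1, -5)*8) - 42472 = (-21 - (-5/(-1) - 5*(-5)*8)) - 42472 = (-21 - (-5*(-1) + 25*8)) - 42472 = (-21 - (5 + 200)) - 42472 = (-21 - 1*205) - 42472 = (-21 - 205) - 42472 = -226 - 42472 = -42698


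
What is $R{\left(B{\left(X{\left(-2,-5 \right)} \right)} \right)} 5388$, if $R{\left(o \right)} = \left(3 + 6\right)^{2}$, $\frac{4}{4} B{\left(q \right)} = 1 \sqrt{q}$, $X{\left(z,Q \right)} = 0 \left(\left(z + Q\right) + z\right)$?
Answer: $436428$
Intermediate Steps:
$X{\left(z,Q \right)} = 0$ ($X{\left(z,Q \right)} = 0 \left(\left(Q + z\right) + z\right) = 0 \left(Q + 2 z\right) = 0$)
$B{\left(q \right)} = \sqrt{q}$ ($B{\left(q \right)} = 1 \sqrt{q} = \sqrt{q}$)
$R{\left(o \right)} = 81$ ($R{\left(o \right)} = 9^{2} = 81$)
$R{\left(B{\left(X{\left(-2,-5 \right)} \right)} \right)} 5388 = 81 \cdot 5388 = 436428$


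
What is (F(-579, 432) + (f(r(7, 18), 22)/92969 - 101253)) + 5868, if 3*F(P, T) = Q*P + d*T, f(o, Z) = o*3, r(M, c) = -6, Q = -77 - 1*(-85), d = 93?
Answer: -7766351371/92969 ≈ -83537.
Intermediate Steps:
Q = 8 (Q = -77 + 85 = 8)
f(o, Z) = 3*o
F(P, T) = 31*T + 8*P/3 (F(P, T) = (8*P + 93*T)/3 = 31*T + 8*P/3)
(F(-579, 432) + (f(r(7, 18), 22)/92969 - 101253)) + 5868 = ((31*432 + (8/3)*(-579)) + ((3*(-6))/92969 - 101253)) + 5868 = ((13392 - 1544) + (-18*1/92969 - 101253)) + 5868 = (11848 + (-18/92969 - 101253)) + 5868 = (11848 - 9413390175/92969) + 5868 = -8311893463/92969 + 5868 = -7766351371/92969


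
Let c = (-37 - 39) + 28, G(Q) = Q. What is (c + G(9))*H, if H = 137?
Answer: -5343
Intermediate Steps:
c = -48 (c = -76 + 28 = -48)
(c + G(9))*H = (-48 + 9)*137 = -39*137 = -5343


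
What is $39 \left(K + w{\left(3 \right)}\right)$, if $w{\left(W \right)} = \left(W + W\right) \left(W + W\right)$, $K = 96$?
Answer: $5148$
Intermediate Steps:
$w{\left(W \right)} = 4 W^{2}$ ($w{\left(W \right)} = 2 W 2 W = 4 W^{2}$)
$39 \left(K + w{\left(3 \right)}\right) = 39 \left(96 + 4 \cdot 3^{2}\right) = 39 \left(96 + 4 \cdot 9\right) = 39 \left(96 + 36\right) = 39 \cdot 132 = 5148$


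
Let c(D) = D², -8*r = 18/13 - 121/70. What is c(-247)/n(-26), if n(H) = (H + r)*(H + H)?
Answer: 8541260/188967 ≈ 45.200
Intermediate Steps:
r = 313/7280 (r = -(18/13 - 121/70)/8 = -⅛*(-313/910) = 313/7280 ≈ 0.042994)
n(H) = 2*H*(313/7280 + H) (n(H) = (H + 313/7280)*(H + H) = (313/7280 + H)*(2*H) = 2*H*(313/7280 + H))
c(-247)/n(-26) = (-247)²/(((1/3640)*(-26)*(313 + 7280*(-26)))) = 61009/(((1/3640)*(-26)*(313 - 189280))) = 61009/(((1/3640)*(-26)*(-188967))) = 61009/(188967/140) = 61009*(140/188967) = 8541260/188967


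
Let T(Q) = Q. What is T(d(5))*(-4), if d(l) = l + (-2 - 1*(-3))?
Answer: -24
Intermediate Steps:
d(l) = 1 + l (d(l) = l + (-2 + 3) = l + 1 = 1 + l)
T(d(5))*(-4) = (1 + 5)*(-4) = 6*(-4) = -24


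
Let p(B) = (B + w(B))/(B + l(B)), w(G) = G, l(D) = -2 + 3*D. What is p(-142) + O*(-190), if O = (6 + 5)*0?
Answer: 142/285 ≈ 0.49825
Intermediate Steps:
p(B) = 2*B/(-2 + 4*B) (p(B) = (B + B)/(B + (-2 + 3*B)) = (2*B)/(-2 + 4*B) = 2*B/(-2 + 4*B))
O = 0 (O = 11*0 = 0)
p(-142) + O*(-190) = -142/(-1 + 2*(-142)) + 0*(-190) = -142/(-1 - 284) + 0 = -142/(-285) + 0 = -142*(-1/285) + 0 = 142/285 + 0 = 142/285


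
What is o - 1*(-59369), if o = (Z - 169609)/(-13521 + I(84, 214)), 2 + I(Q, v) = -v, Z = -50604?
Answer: 815772166/13737 ≈ 59385.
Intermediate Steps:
I(Q, v) = -2 - v
o = 220213/13737 (o = (-50604 - 169609)/(-13521 + (-2 - 1*214)) = -220213/(-13521 + (-2 - 214)) = -220213/(-13521 - 216) = -220213/(-13737) = -220213*(-1/13737) = 220213/13737 ≈ 16.031)
o - 1*(-59369) = 220213/13737 - 1*(-59369) = 220213/13737 + 59369 = 815772166/13737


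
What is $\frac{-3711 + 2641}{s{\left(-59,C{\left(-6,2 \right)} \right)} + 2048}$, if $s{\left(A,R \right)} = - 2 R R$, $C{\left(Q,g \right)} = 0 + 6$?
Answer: $- \frac{535}{988} \approx -0.5415$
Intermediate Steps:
$C{\left(Q,g \right)} = 6$
$s{\left(A,R \right)} = - 2 R^{2}$
$\frac{-3711 + 2641}{s{\left(-59,C{\left(-6,2 \right)} \right)} + 2048} = \frac{-3711 + 2641}{- 2 \cdot 6^{2} + 2048} = - \frac{1070}{\left(-2\right) 36 + 2048} = - \frac{1070}{-72 + 2048} = - \frac{1070}{1976} = \left(-1070\right) \frac{1}{1976} = - \frac{535}{988}$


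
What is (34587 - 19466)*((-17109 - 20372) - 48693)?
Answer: -1303037054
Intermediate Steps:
(34587 - 19466)*((-17109 - 20372) - 48693) = 15121*(-37481 - 48693) = 15121*(-86174) = -1303037054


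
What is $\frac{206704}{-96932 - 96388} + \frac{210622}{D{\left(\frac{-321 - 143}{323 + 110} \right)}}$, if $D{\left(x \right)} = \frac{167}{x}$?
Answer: $- \frac{2363480183938}{1747395315} \approx -1352.6$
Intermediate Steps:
$\frac{206704}{-96932 - 96388} + \frac{210622}{D{\left(\frac{-321 - 143}{323 + 110} \right)}} = \frac{206704}{-96932 - 96388} + \frac{210622}{167 \frac{1}{\left(-321 - 143\right) \frac{1}{323 + 110}}} = \frac{206704}{-96932 - 96388} + \frac{210622}{167 \frac{1}{\left(-464\right) \frac{1}{433}}} = \frac{206704}{-193320} + \frac{210622}{167 \frac{1}{\left(-464\right) \frac{1}{433}}} = 206704 \left(- \frac{1}{193320}\right) + \frac{210622}{167 \frac{1}{- \frac{464}{433}}} = - \frac{25838}{24165} + \frac{210622}{167 \left(- \frac{433}{464}\right)} = - \frac{25838}{24165} + \frac{210622}{- \frac{72311}{464}} = - \frac{25838}{24165} + 210622 \left(- \frac{464}{72311}\right) = - \frac{25838}{24165} - \frac{97728608}{72311} = - \frac{2363480183938}{1747395315}$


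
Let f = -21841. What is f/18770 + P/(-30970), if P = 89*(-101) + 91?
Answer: -50940031/58130690 ≈ -0.87630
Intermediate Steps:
P = -8898 (P = -8989 + 91 = -8898)
f/18770 + P/(-30970) = -21841/18770 - 8898/(-30970) = -21841*1/18770 - 8898*(-1/30970) = -21841/18770 + 4449/15485 = -50940031/58130690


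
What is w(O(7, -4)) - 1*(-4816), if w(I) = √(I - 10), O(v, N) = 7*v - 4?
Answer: 4816 + √35 ≈ 4821.9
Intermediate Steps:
O(v, N) = -4 + 7*v
w(I) = √(-10 + I)
w(O(7, -4)) - 1*(-4816) = √(-10 + (-4 + 7*7)) - 1*(-4816) = √(-10 + (-4 + 49)) + 4816 = √(-10 + 45) + 4816 = √35 + 4816 = 4816 + √35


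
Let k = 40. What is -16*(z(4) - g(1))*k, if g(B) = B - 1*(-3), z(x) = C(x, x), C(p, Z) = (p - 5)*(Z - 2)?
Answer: 3840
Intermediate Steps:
C(p, Z) = (-5 + p)*(-2 + Z)
z(x) = 10 + x² - 7*x (z(x) = 10 - 5*x - 2*x + x*x = 10 - 5*x - 2*x + x² = 10 + x² - 7*x)
g(B) = 3 + B (g(B) = B + 3 = 3 + B)
-16*(z(4) - g(1))*k = -16*((10 + 4² - 7*4) - (3 + 1))*40 = -16*((10 + 16 - 28) - 1*4)*40 = -16*(-2 - 4)*40 = -16*(-6)*40 = -(-96)*40 = -1*(-3840) = 3840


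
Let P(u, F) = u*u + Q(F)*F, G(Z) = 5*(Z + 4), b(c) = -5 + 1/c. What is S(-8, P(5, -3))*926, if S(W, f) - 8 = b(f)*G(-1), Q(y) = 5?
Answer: -60653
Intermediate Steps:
G(Z) = 20 + 5*Z (G(Z) = 5*(4 + Z) = 20 + 5*Z)
P(u, F) = u**2 + 5*F (P(u, F) = u*u + 5*F = u**2 + 5*F)
S(W, f) = -67 + 15/f (S(W, f) = 8 + (-5 + 1/f)*(20 + 5*(-1)) = 8 + (-5 + 1/f)*(20 - 5) = 8 + (-5 + 1/f)*15 = 8 + (-75 + 15/f) = -67 + 15/f)
S(-8, P(5, -3))*926 = (-67 + 15/(5**2 + 5*(-3)))*926 = (-67 + 15/(25 - 15))*926 = (-67 + 15/10)*926 = (-67 + 15*(1/10))*926 = (-67 + 3/2)*926 = -131/2*926 = -60653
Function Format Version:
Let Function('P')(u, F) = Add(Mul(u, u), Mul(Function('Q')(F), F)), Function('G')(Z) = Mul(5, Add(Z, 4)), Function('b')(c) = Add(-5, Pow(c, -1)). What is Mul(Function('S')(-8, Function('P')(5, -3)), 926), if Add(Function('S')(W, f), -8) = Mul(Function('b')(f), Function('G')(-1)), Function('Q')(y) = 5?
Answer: -60653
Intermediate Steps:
Function('G')(Z) = Add(20, Mul(5, Z)) (Function('G')(Z) = Mul(5, Add(4, Z)) = Add(20, Mul(5, Z)))
Function('P')(u, F) = Add(Pow(u, 2), Mul(5, F)) (Function('P')(u, F) = Add(Mul(u, u), Mul(5, F)) = Add(Pow(u, 2), Mul(5, F)))
Function('S')(W, f) = Add(-67, Mul(15, Pow(f, -1))) (Function('S')(W, f) = Add(8, Mul(Add(-5, Pow(f, -1)), Add(20, Mul(5, -1)))) = Add(8, Mul(Add(-5, Pow(f, -1)), Add(20, -5))) = Add(8, Mul(Add(-5, Pow(f, -1)), 15)) = Add(8, Add(-75, Mul(15, Pow(f, -1)))) = Add(-67, Mul(15, Pow(f, -1))))
Mul(Function('S')(-8, Function('P')(5, -3)), 926) = Mul(Add(-67, Mul(15, Pow(Add(Pow(5, 2), Mul(5, -3)), -1))), 926) = Mul(Add(-67, Mul(15, Pow(Add(25, -15), -1))), 926) = Mul(Add(-67, Mul(15, Pow(10, -1))), 926) = Mul(Add(-67, Mul(15, Rational(1, 10))), 926) = Mul(Add(-67, Rational(3, 2)), 926) = Mul(Rational(-131, 2), 926) = -60653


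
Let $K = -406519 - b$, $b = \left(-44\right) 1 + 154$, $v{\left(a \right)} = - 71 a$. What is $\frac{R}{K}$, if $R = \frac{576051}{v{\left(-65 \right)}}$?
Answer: $- \frac{192017}{625530945} \approx -0.00030697$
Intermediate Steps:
$b = 110$ ($b = -44 + 154 = 110$)
$K = -406629$ ($K = -406519 - 110 = -406629$)
$R = \frac{576051}{4615}$ ($R = \frac{576051}{\left(-71\right) \left(-65\right)} = \frac{576051}{4615} \approx 124.82$)
$\frac{R}{K} = \frac{576051}{4615 \left(-406629\right)} = \frac{576051}{4615} \left(- \frac{1}{406629}\right) = - \frac{192017}{625530945}$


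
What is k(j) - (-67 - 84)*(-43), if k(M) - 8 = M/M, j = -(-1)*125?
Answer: -6484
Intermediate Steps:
j = 125 (j = -1*(-125) = 125)
k(M) = 9 (k(M) = 8 + M/M = 8 + 1 = 9)
k(j) - (-67 - 84)*(-43) = 9 - (-67 - 84)*(-43) = 9 - (-151)*(-43) = 9 - 1*6493 = 9 - 6493 = -6484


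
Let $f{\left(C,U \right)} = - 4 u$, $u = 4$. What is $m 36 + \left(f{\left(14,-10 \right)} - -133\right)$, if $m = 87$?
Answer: $3249$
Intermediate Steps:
$f{\left(C,U \right)} = -16$ ($f{\left(C,U \right)} = \left(-4\right) 4 = -16$)
$m 36 + \left(f{\left(14,-10 \right)} - -133\right) = 87 \cdot 36 - -117 = 3132 + \left(-16 + 133\right) = 3132 + 117 = 3249$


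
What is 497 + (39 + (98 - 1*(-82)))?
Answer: 716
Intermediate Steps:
497 + (39 + (98 - 1*(-82))) = 497 + (39 + (98 + 82)) = 497 + (39 + 180) = 497 + 219 = 716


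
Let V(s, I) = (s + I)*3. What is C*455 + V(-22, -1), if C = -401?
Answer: -182524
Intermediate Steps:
V(s, I) = 3*I + 3*s (V(s, I) = (I + s)*3 = 3*I + 3*s)
C*455 + V(-22, -1) = -401*455 + (3*(-1) + 3*(-22)) = -182455 + (-3 - 66) = -182455 - 69 = -182524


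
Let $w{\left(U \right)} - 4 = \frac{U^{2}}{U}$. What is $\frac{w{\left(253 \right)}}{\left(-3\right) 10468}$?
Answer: $- \frac{257}{31404} \approx -0.0081837$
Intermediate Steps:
$w{\left(U \right)} = 4 + U$ ($w{\left(U \right)} = 4 + \frac{U^{2}}{U} = 4 + U$)
$\frac{w{\left(253 \right)}}{\left(-3\right) 10468} = \frac{4 + 253}{\left(-3\right) 10468} = \frac{257}{-31404} = 257 \left(- \frac{1}{31404}\right) = - \frac{257}{31404}$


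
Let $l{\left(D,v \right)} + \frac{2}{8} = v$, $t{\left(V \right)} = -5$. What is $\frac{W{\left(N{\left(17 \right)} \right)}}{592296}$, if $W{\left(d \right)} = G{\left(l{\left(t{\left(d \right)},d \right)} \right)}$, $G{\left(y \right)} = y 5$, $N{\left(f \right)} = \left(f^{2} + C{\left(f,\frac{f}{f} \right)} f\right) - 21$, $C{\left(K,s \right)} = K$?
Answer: $\frac{11135}{2369184} \approx 0.0046999$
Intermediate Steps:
$N{\left(f \right)} = -21 + 2 f^{2}$ ($N{\left(f \right)} = \left(f^{2} + f f\right) - 21 = \left(f^{2} + f^{2}\right) - 21 = 2 f^{2} - 21 = -21 + 2 f^{2}$)
$l{\left(D,v \right)} = - \frac{1}{4} + v$
$G{\left(y \right)} = 5 y$
$W{\left(d \right)} = - \frac{5}{4} + 5 d$ ($W{\left(d \right)} = 5 \left(- \frac{1}{4} + d\right) = - \frac{5}{4} + 5 d$)
$\frac{W{\left(N{\left(17 \right)} \right)}}{592296} = \frac{- \frac{5}{4} + 5 \left(-21 + 2 \cdot 17^{2}\right)}{592296} = \left(- \frac{5}{4} + 5 \left(-21 + 2 \cdot 289\right)\right) \frac{1}{592296} = \left(- \frac{5}{4} + 5 \left(-21 + 578\right)\right) \frac{1}{592296} = \left(- \frac{5}{4} + 5 \cdot 557\right) \frac{1}{592296} = \left(- \frac{5}{4} + 2785\right) \frac{1}{592296} = \frac{11135}{4} \cdot \frac{1}{592296} = \frac{11135}{2369184}$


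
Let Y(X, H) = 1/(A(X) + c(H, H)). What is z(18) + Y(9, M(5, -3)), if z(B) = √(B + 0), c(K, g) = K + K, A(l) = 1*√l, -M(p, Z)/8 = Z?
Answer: 1/51 + 3*√2 ≈ 4.2622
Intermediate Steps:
M(p, Z) = -8*Z
A(l) = √l
c(K, g) = 2*K
z(B) = √B
Y(X, H) = 1/(√X + 2*H)
z(18) + Y(9, M(5, -3)) = √18 + 1/(√9 + 2*(-8*(-3))) = 3*√2 + 1/(3 + 2*24) = 3*√2 + 1/(3 + 48) = 3*√2 + 1/51 = 1/51 + 3*√2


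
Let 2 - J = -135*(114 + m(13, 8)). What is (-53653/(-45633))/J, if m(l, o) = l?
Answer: 53653/782469051 ≈ 6.8569e-5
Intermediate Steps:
J = 17147 (J = 2 - (-135)*(114 + 13) = 2 - (-135)*127 = 2 - 1*(-17145) = 2 + 17145 = 17147)
(-53653/(-45633))/J = -53653/(-45633)/17147 = -53653*(-1/45633)*(1/17147) = (53653/45633)*(1/17147) = 53653/782469051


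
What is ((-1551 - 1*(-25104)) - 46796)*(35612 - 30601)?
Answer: -116470673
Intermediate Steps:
((-1551 - 1*(-25104)) - 46796)*(35612 - 30601) = ((-1551 + 25104) - 46796)*5011 = (23553 - 46796)*5011 = -23243*5011 = -116470673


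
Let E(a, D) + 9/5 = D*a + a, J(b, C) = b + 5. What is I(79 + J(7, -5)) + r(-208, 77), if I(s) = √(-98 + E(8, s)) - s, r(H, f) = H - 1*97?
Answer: -396 + √15905/5 ≈ -370.78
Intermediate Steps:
r(H, f) = -97 + H (r(H, f) = H - 97 = -97 + H)
J(b, C) = 5 + b
E(a, D) = -9/5 + a + D*a (E(a, D) = -9/5 + (D*a + a) = -9/5 + (a + D*a) = -9/5 + a + D*a)
I(s) = √(-459/5 + 8*s) - s (I(s) = √(-98 + (-9/5 + 8 + s*8)) - s = √(-98 + (-9/5 + 8 + 8*s)) - s = √(-98 + (31/5 + 8*s)) - s = √(-459/5 + 8*s) - s)
I(79 + J(7, -5)) + r(-208, 77) = (-(79 + (5 + 7)) + √(-2295 + 200*(79 + (5 + 7)))/5) + (-97 - 208) = (-(79 + 12) + √(-2295 + 200*(79 + 12))/5) - 305 = (-1*91 + √(-2295 + 200*91)/5) - 305 = (-91 + √(-2295 + 18200)/5) - 305 = (-91 + √15905/5) - 305 = -396 + √15905/5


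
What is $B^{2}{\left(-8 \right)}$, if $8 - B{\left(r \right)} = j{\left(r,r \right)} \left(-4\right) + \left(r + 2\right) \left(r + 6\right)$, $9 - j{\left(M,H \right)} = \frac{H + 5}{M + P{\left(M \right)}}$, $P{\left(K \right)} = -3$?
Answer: $\frac{115600}{121} \approx 955.37$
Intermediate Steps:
$j{\left(M,H \right)} = 9 - \frac{5 + H}{-3 + M}$ ($j{\left(M,H \right)} = 9 - \frac{H + 5}{M - 3} = 9 - \frac{5 + H}{-3 + M}$)
$B{\left(r \right)} = 8 - \left(2 + r\right) \left(6 + r\right) + \frac{4 \left(-32 + 8 r\right)}{-3 + r}$ ($B{\left(r \right)} = 8 - \left(\frac{-32 - r + 9 r}{-3 + r} \left(-4\right) + \left(r + 2\right) \left(r + 6\right)\right) = 8 - \left(\frac{-32 + 8 r}{-3 + r} \left(-4\right) + \left(2 + r\right) \left(6 + r\right)\right) = 8 - \left(- \frac{4 \left(-32 + 8 r\right)}{-3 + r} + \left(2 + r\right) \left(6 + r\right)\right) = 8 - \left(\left(2 + r\right) \left(6 + r\right) - \frac{4 \left(-32 + 8 r\right)}{-3 + r}\right) = 8 - \left(2 + r\right) \left(6 + r\right) + \frac{4 \left(-32 + 8 r\right)}{-3 + r}$)
$B^{2}{\left(-8 \right)} = \left(\frac{-116 - \left(-8\right)^{3} - 5 \left(-8\right)^{2} + 52 \left(-8\right)}{-3 - 8}\right)^{2} = \left(\frac{-116 - -512 - 320 - 416}{-11}\right)^{2} = \left(- \frac{-116 + 512 - 320 - 416}{11}\right)^{2} = \left(\left(- \frac{1}{11}\right) \left(-340\right)\right)^{2} = \left(\frac{340}{11}\right)^{2} = \frac{115600}{121}$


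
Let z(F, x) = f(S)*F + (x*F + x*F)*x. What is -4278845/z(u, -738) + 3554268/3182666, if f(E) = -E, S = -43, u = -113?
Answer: 225564316031387/195884185609199 ≈ 1.1515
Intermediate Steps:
z(F, x) = 43*F + 2*F*x**2 (z(F, x) = (-1*(-43))*F + (x*F + x*F)*x = 43*F + (F*x + F*x)*x = 43*F + (2*F*x)*x = 43*F + 2*F*x**2)
-4278845/z(u, -738) + 3554268/3182666 = -4278845*(-1/(113*(43 + 2*(-738)**2))) + 3554268/3182666 = -4278845*(-1/(113*(43 + 2*544644))) + 3554268*(1/3182666) = -4278845*(-1/(113*(43 + 1089288))) + 1777134/1591333 = -4278845/((-113*1089331)) + 1777134/1591333 = -4278845/(-123094403) + 1777134/1591333 = -4278845*(-1/123094403) + 1777134/1591333 = 4278845/123094403 + 1777134/1591333 = 225564316031387/195884185609199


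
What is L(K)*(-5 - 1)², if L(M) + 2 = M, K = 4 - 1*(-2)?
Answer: 144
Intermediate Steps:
K = 6 (K = 4 + 2 = 6)
L(M) = -2 + M
L(K)*(-5 - 1)² = (-2 + 6)*(-5 - 1)² = 4*(-6)² = 4*36 = 144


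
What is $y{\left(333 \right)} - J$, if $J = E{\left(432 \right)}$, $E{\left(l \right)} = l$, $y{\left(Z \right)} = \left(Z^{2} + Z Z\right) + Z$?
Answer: $221679$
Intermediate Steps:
$y{\left(Z \right)} = Z + 2 Z^{2}$ ($y{\left(Z \right)} = \left(Z^{2} + Z^{2}\right) + Z = 2 Z^{2} + Z = Z + 2 Z^{2}$)
$J = 432$
$y{\left(333 \right)} - J = 333 \left(1 + 2 \cdot 333\right) - 432 = 333 \left(1 + 666\right) - 432 = 333 \cdot 667 - 432 = 222111 - 432 = 221679$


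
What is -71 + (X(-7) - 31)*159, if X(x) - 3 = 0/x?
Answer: -4523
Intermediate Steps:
X(x) = 3 (X(x) = 3 + 0/x = 3 + 0 = 3)
-71 + (X(-7) - 31)*159 = -71 + (3 - 31)*159 = -71 - 28*159 = -71 - 4452 = -4523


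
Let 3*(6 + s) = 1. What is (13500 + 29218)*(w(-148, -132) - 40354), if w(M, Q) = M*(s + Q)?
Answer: -2560431484/3 ≈ -8.5348e+8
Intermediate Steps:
s = -17/3 (s = -6 + (⅓)*1 = -6 + ⅓ = -17/3 ≈ -5.6667)
w(M, Q) = M*(-17/3 + Q)
(13500 + 29218)*(w(-148, -132) - 40354) = (13500 + 29218)*((⅓)*(-148)*(-17 + 3*(-132)) - 40354) = 42718*((⅓)*(-148)*(-17 - 396) - 40354) = 42718*((⅓)*(-148)*(-413) - 40354) = 42718*(61124/3 - 40354) = 42718*(-59938/3) = -2560431484/3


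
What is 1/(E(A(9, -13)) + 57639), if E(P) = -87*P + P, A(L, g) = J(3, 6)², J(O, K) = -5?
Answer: 1/55489 ≈ 1.8022e-5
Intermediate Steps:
A(L, g) = 25 (A(L, g) = (-5)² = 25)
E(P) = -86*P
1/(E(A(9, -13)) + 57639) = 1/(-86*25 + 57639) = 1/(-2150 + 57639) = 1/55489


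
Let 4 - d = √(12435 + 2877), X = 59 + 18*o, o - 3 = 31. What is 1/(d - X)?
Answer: -23/14813 + 4*√957/429577 ≈ -0.0012646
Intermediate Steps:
o = 34 (o = 3 + 31 = 34)
X = 671 (X = 59 + 18*34 = 59 + 612 = 671)
d = 4 - 4*√957 (d = 4 - √(12435 + 2877) = 4 - √15312 = 4 - 4*√957 ≈ -119.74)
1/(d - X) = 1/((4 - 4*√957) - 1*671) = 1/((4 - 4*√957) - 671) = 1/(-667 - 4*√957)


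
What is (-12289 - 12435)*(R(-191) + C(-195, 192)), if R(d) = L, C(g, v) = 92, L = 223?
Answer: -7788060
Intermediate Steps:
R(d) = 223
(-12289 - 12435)*(R(-191) + C(-195, 192)) = (-12289 - 12435)*(223 + 92) = -24724*315 = -7788060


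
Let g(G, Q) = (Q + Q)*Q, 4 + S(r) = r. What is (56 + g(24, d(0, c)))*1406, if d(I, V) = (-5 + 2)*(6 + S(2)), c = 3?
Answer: 483664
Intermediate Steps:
S(r) = -4 + r
d(I, V) = -12 (d(I, V) = (-5 + 2)*(6 + (-4 + 2)) = -3*(6 - 2) = -3*4 = -12)
g(G, Q) = 2*Q² (g(G, Q) = (2*Q)*Q = 2*Q²)
(56 + g(24, d(0, c)))*1406 = (56 + 2*(-12)²)*1406 = (56 + 2*144)*1406 = (56 + 288)*1406 = 344*1406 = 483664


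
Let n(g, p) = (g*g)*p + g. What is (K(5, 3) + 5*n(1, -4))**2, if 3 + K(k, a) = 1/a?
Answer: 2809/9 ≈ 312.11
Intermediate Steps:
K(k, a) = -3 + 1/a
n(g, p) = g + p*g**2 (n(g, p) = g**2*p + g = p*g**2 + g = g + p*g**2)
(K(5, 3) + 5*n(1, -4))**2 = ((-3 + 1/3) + 5*(1*(1 + 1*(-4))))**2 = ((-3 + 1/3) + 5*(1*(1 - 4)))**2 = (-8/3 + 5*(1*(-3)))**2 = (-8/3 + 5*(-3))**2 = (-8/3 - 15)**2 = (-53/3)**2 = 2809/9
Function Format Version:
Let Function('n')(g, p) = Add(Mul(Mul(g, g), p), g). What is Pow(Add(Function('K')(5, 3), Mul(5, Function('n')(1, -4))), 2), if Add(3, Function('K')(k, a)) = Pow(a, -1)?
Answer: Rational(2809, 9) ≈ 312.11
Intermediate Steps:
Function('K')(k, a) = Add(-3, Pow(a, -1))
Function('n')(g, p) = Add(g, Mul(p, Pow(g, 2))) (Function('n')(g, p) = Add(Mul(Pow(g, 2), p), g) = Add(Mul(p, Pow(g, 2)), g) = Add(g, Mul(p, Pow(g, 2))))
Pow(Add(Function('K')(5, 3), Mul(5, Function('n')(1, -4))), 2) = Pow(Add(Add(-3, Pow(3, -1)), Mul(5, Mul(1, Add(1, Mul(1, -4))))), 2) = Pow(Add(Add(-3, Rational(1, 3)), Mul(5, Mul(1, Add(1, -4)))), 2) = Pow(Add(Rational(-8, 3), Mul(5, Mul(1, -3))), 2) = Pow(Add(Rational(-8, 3), Mul(5, -3)), 2) = Pow(Add(Rational(-8, 3), -15), 2) = Pow(Rational(-53, 3), 2) = Rational(2809, 9)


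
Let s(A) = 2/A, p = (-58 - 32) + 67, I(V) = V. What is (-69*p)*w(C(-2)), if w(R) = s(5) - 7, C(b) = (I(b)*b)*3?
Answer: -52371/5 ≈ -10474.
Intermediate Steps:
p = -23 (p = -90 + 67 = -23)
C(b) = 3*b**2 (C(b) = (b*b)*3 = b**2*3 = 3*b**2)
w(R) = -33/5 (w(R) = 2/5 - 7 = -33/5)
(-69*p)*w(C(-2)) = -69*(-23)*(-33/5) = 1587*(-33/5) = -52371/5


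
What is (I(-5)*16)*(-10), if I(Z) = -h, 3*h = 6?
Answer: 320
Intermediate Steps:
h = 2 (h = (⅓)*6 = 2)
I(Z) = -2 (I(Z) = -1*2 = -2)
(I(-5)*16)*(-10) = -2*16*(-10) = -32*(-10) = 320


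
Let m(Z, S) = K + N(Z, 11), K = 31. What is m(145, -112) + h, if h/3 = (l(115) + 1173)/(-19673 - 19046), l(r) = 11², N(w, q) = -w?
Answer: -4417848/38719 ≈ -114.10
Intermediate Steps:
l(r) = 121
m(Z, S) = 31 - Z
h = -3882/38719 (h = 3*((121 + 1173)/(-19673 - 19046)) = 3*(1294/(-38719)) = 3*(1294*(-1/38719)) = 3*(-1294/38719) = -3882/38719 ≈ -0.10026)
m(145, -112) + h = (31 - 1*145) - 3882/38719 = (31 - 145) - 3882/38719 = -114 - 3882/38719 = -4417848/38719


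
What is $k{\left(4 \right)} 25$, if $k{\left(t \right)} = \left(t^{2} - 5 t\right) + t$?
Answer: $0$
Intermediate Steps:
$k{\left(t \right)} = t^{2} - 4 t$
$k{\left(4 \right)} 25 = 4 \left(-4 + 4\right) 25 = 4 \cdot 0 \cdot 25 = 0 \cdot 25 = 0$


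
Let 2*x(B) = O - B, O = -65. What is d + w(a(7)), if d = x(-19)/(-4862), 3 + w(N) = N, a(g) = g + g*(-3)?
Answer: -82631/4862 ≈ -16.995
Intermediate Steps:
a(g) = -2*g (a(g) = g - 3*g = -2*g)
w(N) = -3 + N
x(B) = -65/2 - B/2 (x(B) = (-65 - B)/2 = -65/2 - B/2)
d = 23/4862 (d = (-65/2 - 1/2*(-19))/(-4862) = (-65/2 + 19/2)*(-1/4862) = -23*(-1/4862) = 23/4862 ≈ 0.0047306)
d + w(a(7)) = 23/4862 + (-3 - 2*7) = 23/4862 + (-3 - 14) = 23/4862 - 17 = -82631/4862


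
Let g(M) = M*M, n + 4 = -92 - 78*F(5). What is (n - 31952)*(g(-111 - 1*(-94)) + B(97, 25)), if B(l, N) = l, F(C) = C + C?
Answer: -12671608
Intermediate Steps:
F(C) = 2*C
n = -876 (n = -4 + (-92 - 156*5) = -4 + (-92 - 78*10) = -4 + (-92 - 780) = -4 - 872 = -876)
g(M) = M²
(n - 31952)*(g(-111 - 1*(-94)) + B(97, 25)) = (-876 - 31952)*((-111 - 1*(-94))² + 97) = -32828*((-111 + 94)² + 97) = -32828*((-17)² + 97) = -32828*(289 + 97) = -32828*386 = -12671608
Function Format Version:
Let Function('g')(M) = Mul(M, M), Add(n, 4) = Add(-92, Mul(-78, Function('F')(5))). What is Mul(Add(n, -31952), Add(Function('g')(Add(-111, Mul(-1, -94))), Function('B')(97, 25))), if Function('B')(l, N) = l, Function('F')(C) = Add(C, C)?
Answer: -12671608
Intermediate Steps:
Function('F')(C) = Mul(2, C)
n = -876 (n = Add(-4, Add(-92, Mul(-78, Mul(2, 5)))) = Add(-4, Add(-92, Mul(-78, 10))) = Add(-4, Add(-92, -780)) = Add(-4, -872) = -876)
Function('g')(M) = Pow(M, 2)
Mul(Add(n, -31952), Add(Function('g')(Add(-111, Mul(-1, -94))), Function('B')(97, 25))) = Mul(Add(-876, -31952), Add(Pow(Add(-111, Mul(-1, -94)), 2), 97)) = Mul(-32828, Add(Pow(Add(-111, 94), 2), 97)) = Mul(-32828, Add(Pow(-17, 2), 97)) = Mul(-32828, Add(289, 97)) = Mul(-32828, 386) = -12671608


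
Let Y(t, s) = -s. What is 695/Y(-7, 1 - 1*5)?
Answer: 695/4 ≈ 173.75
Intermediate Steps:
695/Y(-7, 1 - 1*5) = 695/(-(1 - 1*5)) = 695/(-(1 - 5)) = 695/(-1*(-4)) = 695/4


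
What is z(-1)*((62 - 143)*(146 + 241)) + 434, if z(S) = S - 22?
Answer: 721415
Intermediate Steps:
z(S) = -22 + S
z(-1)*((62 - 143)*(146 + 241)) + 434 = (-22 - 1)*((62 - 143)*(146 + 241)) + 434 = -(-1863)*387 + 434 = -23*(-31347) + 434 = 720981 + 434 = 721415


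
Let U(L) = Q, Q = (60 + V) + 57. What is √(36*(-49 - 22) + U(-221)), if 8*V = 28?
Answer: I*√9742/2 ≈ 49.351*I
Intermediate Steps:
V = 7/2 (V = (⅛)*28 = 7/2 ≈ 3.5000)
Q = 241/2 (Q = (60 + 7/2) + 57 = 127/2 + 57 = 241/2 ≈ 120.50)
U(L) = 241/2
√(36*(-49 - 22) + U(-221)) = √(36*(-49 - 22) + 241/2) = √(36*(-71) + 241/2) = √(-2556 + 241/2) = √(-4871/2) = I*√9742/2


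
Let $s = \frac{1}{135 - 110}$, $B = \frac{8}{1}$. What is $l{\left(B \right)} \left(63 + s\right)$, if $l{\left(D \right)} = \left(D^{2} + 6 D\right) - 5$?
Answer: $\frac{168632}{25} \approx 6745.3$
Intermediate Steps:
$B = 8$ ($B = 8 \cdot 1 = 8$)
$l{\left(D \right)} = -5 + D^{2} + 6 D$
$s = \frac{1}{25} \approx 0.04$
$l{\left(B \right)} \left(63 + s\right) = \left(-5 + 8^{2} + 6 \cdot 8\right) \left(63 + \frac{1}{25}\right) = \left(-5 + 64 + 48\right) \frac{1576}{25} = 107 \cdot \frac{1576}{25} = \frac{168632}{25}$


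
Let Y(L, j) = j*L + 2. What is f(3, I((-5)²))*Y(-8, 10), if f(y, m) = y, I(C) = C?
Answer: -234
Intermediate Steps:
Y(L, j) = 2 + L*j (Y(L, j) = L*j + 2 = 2 + L*j)
f(3, I((-5)²))*Y(-8, 10) = 3*(2 - 8*10) = 3*(2 - 80) = 3*(-78) = -234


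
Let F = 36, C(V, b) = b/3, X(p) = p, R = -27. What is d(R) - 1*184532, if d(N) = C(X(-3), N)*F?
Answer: -184856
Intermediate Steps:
C(V, b) = b/3 (C(V, b) = b*(⅓) = b/3)
d(N) = 12*N (d(N) = (N/3)*36 = 12*N)
d(R) - 1*184532 = 12*(-27) - 1*184532 = -324 - 184532 = -184856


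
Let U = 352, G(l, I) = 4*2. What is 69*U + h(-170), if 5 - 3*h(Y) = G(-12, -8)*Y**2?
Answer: -52777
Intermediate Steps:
G(l, I) = 8
h(Y) = 5/3 - 8*Y**2/3
69*U + h(-170) = 69*352 + (5/3 - 8/3*(-170)**2) = 24288 + (5/3 - 8/3*28900) = 24288 + (5/3 - 231200/3) = 24288 - 77065 = -52777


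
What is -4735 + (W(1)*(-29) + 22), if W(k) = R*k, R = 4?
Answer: -4829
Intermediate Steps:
W(k) = 4*k
-4735 + (W(1)*(-29) + 22) = -4735 + ((4*1)*(-29) + 22) = -4735 + (4*(-29) + 22) = -4735 + (-116 + 22) = -4735 - 94 = -4829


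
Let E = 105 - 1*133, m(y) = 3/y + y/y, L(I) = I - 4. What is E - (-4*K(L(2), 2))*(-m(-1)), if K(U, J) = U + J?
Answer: -28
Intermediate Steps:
L(I) = -4 + I
m(y) = 1 + 3/y (m(y) = 3/y + 1 = 1 + 3/y)
K(U, J) = J + U
E = -28 (E = 105 - 133 = -28)
E - (-4*K(L(2), 2))*(-m(-1)) = -28 - (-4*(2 + (-4 + 2)))*(-(3 - 1)/(-1)) = -28 - (-4*(2 - 2))*(-(-1)*2) = -28 - (-4*0)*(-1*(-2)) = -28 - 0*2 = -28 - 1*0 = -28 + 0 = -28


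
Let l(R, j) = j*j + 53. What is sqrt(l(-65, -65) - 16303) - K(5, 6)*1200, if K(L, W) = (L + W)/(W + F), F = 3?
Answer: -4400/3 + 5*I*sqrt(481) ≈ -1466.7 + 109.66*I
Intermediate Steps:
l(R, j) = 53 + j**2 (l(R, j) = j**2 + 53 = 53 + j**2)
K(L, W) = (L + W)/(3 + W) (K(L, W) = (L + W)/(W + 3) = (L + W)/(3 + W))
sqrt(l(-65, -65) - 16303) - K(5, 6)*1200 = sqrt((53 + (-65)**2) - 16303) - (5 + 6)/(3 + 6)*1200 = sqrt((53 + 4225) - 16303) - 11/9*1200 = sqrt(4278 - 16303) - (1/9)*11*1200 = sqrt(-12025) - 11*1200/9 = 5*I*sqrt(481) - 1*4400/3 = 5*I*sqrt(481) - 4400/3 = -4400/3 + 5*I*sqrt(481)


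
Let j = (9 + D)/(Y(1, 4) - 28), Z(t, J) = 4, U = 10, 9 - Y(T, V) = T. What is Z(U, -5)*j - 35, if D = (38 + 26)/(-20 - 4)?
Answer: -544/15 ≈ -36.267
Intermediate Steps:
Y(T, V) = 9 - T
D = -8/3 (D = 64/(-24) = 64*(-1/24) = -8/3 ≈ -2.6667)
j = -19/60 (j = (9 - 8/3)/((9 - 1*1) - 28) = 19/(3*((9 - 1) - 28)) = 19/(3*(8 - 28)) = (19/3)/(-20) = (19/3)*(-1/20) = -19/60 ≈ -0.31667)
Z(U, -5)*j - 35 = 4*(-19/60) - 35 = -19/15 - 35 = -544/15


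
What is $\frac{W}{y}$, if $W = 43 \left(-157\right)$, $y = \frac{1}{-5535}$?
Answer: $37366785$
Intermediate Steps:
$y = - \frac{1}{5535} \approx -0.00018067$
$W = -6751$
$\frac{W}{y} = - \frac{6751}{- \frac{1}{5535}} = \left(-6751\right) \left(-5535\right) = 37366785$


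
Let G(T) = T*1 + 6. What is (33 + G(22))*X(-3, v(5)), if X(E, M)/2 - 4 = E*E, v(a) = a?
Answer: 1586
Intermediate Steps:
G(T) = 6 + T (G(T) = T + 6 = 6 + T)
X(E, M) = 8 + 2*E**2 (X(E, M) = 8 + 2*(E*E) = 8 + 2*E**2)
(33 + G(22))*X(-3, v(5)) = (33 + (6 + 22))*(8 + 2*(-3)**2) = (33 + 28)*(8 + 2*9) = 61*(8 + 18) = 61*26 = 1586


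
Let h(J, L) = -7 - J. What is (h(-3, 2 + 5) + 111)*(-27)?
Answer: -2889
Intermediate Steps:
(h(-3, 2 + 5) + 111)*(-27) = ((-7 - 1*(-3)) + 111)*(-27) = ((-7 + 3) + 111)*(-27) = (-4 + 111)*(-27) = 107*(-27) = -2889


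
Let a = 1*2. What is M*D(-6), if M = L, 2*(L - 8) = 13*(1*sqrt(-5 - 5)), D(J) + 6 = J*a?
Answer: -144 - 117*I*sqrt(10) ≈ -144.0 - 369.99*I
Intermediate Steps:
a = 2
D(J) = -6 + 2*J (D(J) = -6 + J*2 = -6 + 2*J)
L = 8 + 13*I*sqrt(10)/2 (L = 8 + (13*(1*sqrt(-5 - 5)))/2 = 8 + (13*(1*sqrt(-10)))/2 = 8 + (13*(1*(I*sqrt(10))))/2 = 8 + (13*(I*sqrt(10)))/2 = 8 + (13*I*sqrt(10))/2 = 8 + 13*I*sqrt(10)/2 ≈ 8.0 + 20.555*I)
M = 8 + 13*I*sqrt(10)/2 ≈ 8.0 + 20.555*I
M*D(-6) = (8 + 13*I*sqrt(10)/2)*(-6 + 2*(-6)) = (8 + 13*I*sqrt(10)/2)*(-6 - 12) = (8 + 13*I*sqrt(10)/2)*(-18) = -144 - 117*I*sqrt(10)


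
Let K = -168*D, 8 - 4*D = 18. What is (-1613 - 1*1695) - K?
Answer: -3728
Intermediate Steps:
D = -5/2 (D = 2 - 1/4*18 = 2 - 9/2 = -5/2 ≈ -2.5000)
K = 420 (K = -168*(-5/2) = 420)
(-1613 - 1*1695) - K = (-1613 - 1*1695) - 1*420 = (-1613 - 1695) - 420 = -3308 - 420 = -3728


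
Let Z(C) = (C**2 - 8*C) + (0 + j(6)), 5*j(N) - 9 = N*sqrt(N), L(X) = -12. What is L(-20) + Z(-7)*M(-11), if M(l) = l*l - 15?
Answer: 56544/5 + 636*sqrt(6)/5 ≈ 11620.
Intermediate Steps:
M(l) = -15 + l**2 (M(l) = l**2 - 15 = -15 + l**2)
j(N) = 9/5 + N**(3/2)/5 (j(N) = 9/5 + (N*sqrt(N))/5 = 9/5 + N**(3/2)/5)
Z(C) = 9/5 + C**2 - 8*C + 6*sqrt(6)/5 (Z(C) = (C**2 - 8*C) + (0 + (9/5 + 6**(3/2)/5)) = (C**2 - 8*C) + (0 + (9/5 + (6*sqrt(6))/5)) = (C**2 - 8*C) + (0 + (9/5 + 6*sqrt(6)/5)) = (C**2 - 8*C) + (9/5 + 6*sqrt(6)/5) = 9/5 + C**2 - 8*C + 6*sqrt(6)/5)
L(-20) + Z(-7)*M(-11) = -12 + (9/5 + (-7)**2 - 8*(-7) + 6*sqrt(6)/5)*(-15 + (-11)**2) = -12 + (9/5 + 49 + 56 + 6*sqrt(6)/5)*(-15 + 121) = -12 + (534/5 + 6*sqrt(6)/5)*106 = -12 + (56604/5 + 636*sqrt(6)/5) = 56544/5 + 636*sqrt(6)/5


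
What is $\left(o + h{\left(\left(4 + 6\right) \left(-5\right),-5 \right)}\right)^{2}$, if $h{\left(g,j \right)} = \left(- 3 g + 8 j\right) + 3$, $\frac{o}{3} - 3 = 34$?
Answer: $50176$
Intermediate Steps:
$o = 111$ ($o = 9 + 3 \cdot 34 = 9 + 102 = 111$)
$h{\left(g,j \right)} = 3 - 3 g + 8 j$
$\left(o + h{\left(\left(4 + 6\right) \left(-5\right),-5 \right)}\right)^{2} = \left(111 + \left(3 - 3 \left(4 + 6\right) \left(-5\right) + 8 \left(-5\right)\right)\right)^{2} = \left(111 - \left(37 + 3 \cdot 10 \left(-5\right)\right)\right)^{2} = \left(111 - -113\right)^{2} = \left(111 + \left(3 + 150 - 40\right)\right)^{2} = \left(111 + 113\right)^{2} = 224^{2} = 50176$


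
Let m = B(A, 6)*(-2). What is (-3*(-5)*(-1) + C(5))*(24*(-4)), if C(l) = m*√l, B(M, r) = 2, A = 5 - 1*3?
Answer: 1440 + 384*√5 ≈ 2298.6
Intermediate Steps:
A = 2 (A = 5 - 3 = 2)
m = -4 (m = 2*(-2) = -4)
C(l) = -4*√l
(-3*(-5)*(-1) + C(5))*(24*(-4)) = (-3*(-5)*(-1) - 4*√5)*(24*(-4)) = (15*(-1) - 4*√5)*(-96) = (-15 - 4*√5)*(-96) = 1440 + 384*√5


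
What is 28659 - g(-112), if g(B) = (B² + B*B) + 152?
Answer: 3419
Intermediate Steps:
g(B) = 152 + 2*B² (g(B) = (B² + B²) + 152 = 2*B² + 152 = 152 + 2*B²)
28659 - g(-112) = 28659 - (152 + 2*(-112)²) = 28659 - (152 + 2*12544) = 28659 - (152 + 25088) = 28659 - 1*25240 = 28659 - 25240 = 3419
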